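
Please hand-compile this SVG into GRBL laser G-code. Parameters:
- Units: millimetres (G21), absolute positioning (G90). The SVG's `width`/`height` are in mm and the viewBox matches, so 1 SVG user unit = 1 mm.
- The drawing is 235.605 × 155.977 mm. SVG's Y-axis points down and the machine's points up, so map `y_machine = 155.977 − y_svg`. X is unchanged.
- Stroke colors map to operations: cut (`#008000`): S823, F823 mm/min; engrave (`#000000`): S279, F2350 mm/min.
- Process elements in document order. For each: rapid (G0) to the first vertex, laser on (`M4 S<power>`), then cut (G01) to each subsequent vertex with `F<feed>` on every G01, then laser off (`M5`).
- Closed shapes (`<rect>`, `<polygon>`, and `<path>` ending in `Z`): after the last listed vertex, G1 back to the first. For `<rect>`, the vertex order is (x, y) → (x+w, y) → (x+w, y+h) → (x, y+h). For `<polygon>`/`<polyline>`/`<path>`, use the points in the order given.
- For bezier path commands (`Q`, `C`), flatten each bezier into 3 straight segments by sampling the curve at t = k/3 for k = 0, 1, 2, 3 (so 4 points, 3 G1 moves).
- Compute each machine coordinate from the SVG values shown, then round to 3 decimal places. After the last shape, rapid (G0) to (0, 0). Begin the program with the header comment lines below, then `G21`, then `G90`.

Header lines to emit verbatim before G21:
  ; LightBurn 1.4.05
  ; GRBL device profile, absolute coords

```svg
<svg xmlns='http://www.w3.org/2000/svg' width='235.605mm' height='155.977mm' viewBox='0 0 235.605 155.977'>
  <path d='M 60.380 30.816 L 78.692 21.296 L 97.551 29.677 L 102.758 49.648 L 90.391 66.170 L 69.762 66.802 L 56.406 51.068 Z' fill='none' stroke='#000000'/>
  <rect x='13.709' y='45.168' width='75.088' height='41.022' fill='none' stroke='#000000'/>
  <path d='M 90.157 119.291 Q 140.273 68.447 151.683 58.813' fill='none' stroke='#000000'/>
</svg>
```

; LightBurn 1.4.05
; GRBL device profile, absolute coords
G21
G90
G0 X60.380 Y125.161
M4 S279
G01 X78.692 Y134.681 F2350
G01 X97.551 Y126.300 F2350
G01 X102.758 Y106.329 F2350
G01 X90.391 Y89.807 F2350
G01 X69.762 Y89.175 F2350
G01 X56.406 Y104.909 F2350
G01 X60.380 Y125.161 F2350
M5
G0 X13.709 Y110.809
M4 S279
G01 X88.797 Y110.809 F2350
G01 X88.797 Y69.787 F2350
G01 X13.709 Y69.787 F2350
G01 X13.709 Y110.809 F2350
M5
G0 X90.157 Y36.686
M4 S279
G01 X119.267 Y66.003 F2350
G01 X139.776 Y86.162 F2350
G01 X151.683 Y97.164 F2350
M5
G0 X0.000 Y0.000

1 u = 1 mm; y_m = 155.977 − y.

[1] `<path>` regular polygon, #000000→engrave S279 F2350: (60.380,125.161) → (78.692,134.681) → (97.551,126.300) → (102.758,106.329) → (90.391,89.807) → (69.762,89.175) → (56.406,104.909) → (60.380,125.161) (closed)

[2] `<rect>` rectangle, #000000→engrave S279 F2350: (13.709,110.809) → (88.797,110.809) → (88.797,69.787) → (13.709,69.787) → (13.709,110.809) (closed)

[3] `<path>` quadratic bezier, #000000→engrave S279 F2350: (90.157,36.686) → (119.267,66.003) → (139.776,86.162) → (151.683,97.164)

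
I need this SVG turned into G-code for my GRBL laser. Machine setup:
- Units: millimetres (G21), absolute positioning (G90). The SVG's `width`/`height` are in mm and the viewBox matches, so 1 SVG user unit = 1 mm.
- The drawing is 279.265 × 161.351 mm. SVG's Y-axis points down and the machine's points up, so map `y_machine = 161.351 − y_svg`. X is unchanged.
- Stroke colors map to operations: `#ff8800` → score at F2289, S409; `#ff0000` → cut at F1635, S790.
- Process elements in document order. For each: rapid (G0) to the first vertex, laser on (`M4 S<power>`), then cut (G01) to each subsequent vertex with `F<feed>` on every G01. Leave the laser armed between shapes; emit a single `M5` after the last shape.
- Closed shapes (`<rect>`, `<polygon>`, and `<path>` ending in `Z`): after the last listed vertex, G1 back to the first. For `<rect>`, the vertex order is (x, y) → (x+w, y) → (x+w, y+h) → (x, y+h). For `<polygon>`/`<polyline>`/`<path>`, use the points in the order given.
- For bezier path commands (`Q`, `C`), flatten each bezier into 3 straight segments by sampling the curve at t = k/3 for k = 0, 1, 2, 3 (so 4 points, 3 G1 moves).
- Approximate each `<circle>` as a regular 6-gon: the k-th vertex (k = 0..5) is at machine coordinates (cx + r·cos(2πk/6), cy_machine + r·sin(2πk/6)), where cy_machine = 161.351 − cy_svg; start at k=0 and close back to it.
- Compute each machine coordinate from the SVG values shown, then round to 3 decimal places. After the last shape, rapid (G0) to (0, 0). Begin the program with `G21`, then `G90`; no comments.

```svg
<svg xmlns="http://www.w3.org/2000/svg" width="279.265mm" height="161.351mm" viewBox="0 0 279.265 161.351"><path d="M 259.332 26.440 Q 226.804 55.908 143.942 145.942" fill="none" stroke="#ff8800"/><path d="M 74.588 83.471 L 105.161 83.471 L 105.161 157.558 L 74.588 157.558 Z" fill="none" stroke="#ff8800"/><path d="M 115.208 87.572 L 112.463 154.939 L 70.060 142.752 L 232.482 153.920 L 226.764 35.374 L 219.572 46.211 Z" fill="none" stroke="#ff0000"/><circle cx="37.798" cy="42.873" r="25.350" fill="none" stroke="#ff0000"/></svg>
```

G21
G90
G0 X259.332 Y134.911
M4 S409
G01 X232.054 Y108.536 F2289
G01 X193.591 Y68.702 F2289
G01 X143.942 Y15.409 F2289
G0 X74.588 Y77.880
M4 S409
G01 X105.161 Y77.880 F2289
G01 X105.161 Y3.793 F2289
G01 X74.588 Y3.793 F2289
G01 X74.588 Y77.880 F2289
G0 X115.208 Y73.779
M4 S790
G01 X112.463 Y6.412 F1635
G01 X70.060 Y18.599 F1635
G01 X232.482 Y7.431 F1635
G01 X226.764 Y125.977 F1635
G01 X219.572 Y115.140 F1635
G01 X115.208 Y73.779 F1635
G0 X63.148 Y118.478
M4 S790
G01 X50.473 Y140.432 F1635
G01 X25.123 Y140.432 F1635
G01 X12.448 Y118.478 F1635
G01 X25.123 Y96.524 F1635
G01 X50.473 Y96.524 F1635
G01 X63.148 Y118.478 F1635
M5
G0 X0.000 Y0.000

1 u = 1 mm; y_m = 161.351 − y.

[1] `<path>` quadratic bezier, #ff8800→score S409 F2289: (259.332,134.911) → (232.054,108.536) → (193.591,68.702) → (143.942,15.409)

[2] `<path>` rectangle, #ff8800→score S409 F2289: (74.588,77.880) → (105.161,77.880) → (105.161,3.793) → (74.588,3.793) → (74.588,77.880) (closed)

[3] `<path>` closed polygon, #ff0000→cut S790 F1635: (115.208,73.779) → (112.463,6.412) → (70.060,18.599) → (232.482,7.431) → (226.764,125.977) → (219.572,115.140) → (115.208,73.779) (closed)

[4] `<circle>` circle, #ff0000→cut S790 F1635: (63.148,118.478) → (50.473,140.432) → (25.123,140.432) → (12.448,118.478) → (25.123,96.524) → (50.473,96.524) → (63.148,118.478) (closed)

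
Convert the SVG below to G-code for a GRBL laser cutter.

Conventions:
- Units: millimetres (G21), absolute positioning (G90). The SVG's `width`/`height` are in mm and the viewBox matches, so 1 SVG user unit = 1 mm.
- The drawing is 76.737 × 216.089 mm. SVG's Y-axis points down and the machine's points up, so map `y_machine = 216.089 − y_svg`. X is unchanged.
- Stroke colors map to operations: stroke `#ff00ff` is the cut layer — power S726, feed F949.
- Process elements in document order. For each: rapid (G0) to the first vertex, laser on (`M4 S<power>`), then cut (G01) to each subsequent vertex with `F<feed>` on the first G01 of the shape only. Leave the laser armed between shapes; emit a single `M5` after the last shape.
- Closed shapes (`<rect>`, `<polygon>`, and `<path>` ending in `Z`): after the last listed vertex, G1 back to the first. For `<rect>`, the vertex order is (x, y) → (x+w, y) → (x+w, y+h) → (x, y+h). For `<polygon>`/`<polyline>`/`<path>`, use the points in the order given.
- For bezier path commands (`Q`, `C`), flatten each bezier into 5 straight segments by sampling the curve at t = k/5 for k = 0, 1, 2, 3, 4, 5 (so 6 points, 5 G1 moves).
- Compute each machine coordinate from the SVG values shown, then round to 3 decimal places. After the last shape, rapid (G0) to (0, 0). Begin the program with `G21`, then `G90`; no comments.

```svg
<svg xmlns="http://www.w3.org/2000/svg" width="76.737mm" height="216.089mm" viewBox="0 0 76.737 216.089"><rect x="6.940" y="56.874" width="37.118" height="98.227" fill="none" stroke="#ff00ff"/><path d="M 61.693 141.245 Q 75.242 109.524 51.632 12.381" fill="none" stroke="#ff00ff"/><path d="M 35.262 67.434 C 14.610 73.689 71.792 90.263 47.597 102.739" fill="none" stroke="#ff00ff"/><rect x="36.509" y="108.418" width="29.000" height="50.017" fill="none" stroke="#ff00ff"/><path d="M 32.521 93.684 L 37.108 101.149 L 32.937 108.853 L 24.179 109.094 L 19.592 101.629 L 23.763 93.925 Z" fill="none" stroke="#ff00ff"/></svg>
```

1 u = 1 mm; y_m = 216.089 − y.

[1] `<rect>` rectangle, #ff00ff→cut S726 F949: (6.940,159.215) → (44.058,159.215) → (44.058,60.988) → (6.940,60.988) → (6.940,159.215) (closed)

[2] `<path>` quadratic bezier, #ff00ff→cut S726 F949: (61.693,74.844) → (65.626,90.149) → (66.587,110.688) → (64.575,136.461) → (59.590,167.468) → (51.632,203.708)

[3] `<path>` cubic bezier, #ff00ff→cut S726 F949: (35.262,148.655) → (30.937,143.779) → (37.650,137.119) → (47.760,129.366) → (53.622,121.212) → (47.597,113.350)

[4] `<rect>` rectangle, #ff00ff→cut S726 F949: (36.509,107.671) → (65.509,107.671) → (65.509,57.654) → (36.509,57.654) → (36.509,107.671) (closed)

[5] `<path>` regular polygon, #ff00ff→cut S726 F949: (32.521,122.405) → (37.108,114.940) → (32.937,107.236) → (24.179,106.995) → (19.592,114.460) → (23.763,122.164) → (32.521,122.405) (closed)

G21
G90
G0 X6.940 Y159.215
M4 S726
G01 X44.058 Y159.215 F949
G01 X44.058 Y60.988
G01 X6.940 Y60.988
G01 X6.940 Y159.215
G0 X61.693 Y74.844
M4 S726
G01 X65.626 Y90.149 F949
G01 X66.587 Y110.688
G01 X64.575 Y136.461
G01 X59.590 Y167.468
G01 X51.632 Y203.708
G0 X35.262 Y148.655
M4 S726
G01 X30.937 Y143.779 F949
G01 X37.650 Y137.119
G01 X47.760 Y129.366
G01 X53.622 Y121.212
G01 X47.597 Y113.350
G0 X36.509 Y107.671
M4 S726
G01 X65.509 Y107.671 F949
G01 X65.509 Y57.654
G01 X36.509 Y57.654
G01 X36.509 Y107.671
G0 X32.521 Y122.405
M4 S726
G01 X37.108 Y114.940 F949
G01 X32.937 Y107.236
G01 X24.179 Y106.995
G01 X19.592 Y114.460
G01 X23.763 Y122.164
G01 X32.521 Y122.405
M5
G0 X0.000 Y0.000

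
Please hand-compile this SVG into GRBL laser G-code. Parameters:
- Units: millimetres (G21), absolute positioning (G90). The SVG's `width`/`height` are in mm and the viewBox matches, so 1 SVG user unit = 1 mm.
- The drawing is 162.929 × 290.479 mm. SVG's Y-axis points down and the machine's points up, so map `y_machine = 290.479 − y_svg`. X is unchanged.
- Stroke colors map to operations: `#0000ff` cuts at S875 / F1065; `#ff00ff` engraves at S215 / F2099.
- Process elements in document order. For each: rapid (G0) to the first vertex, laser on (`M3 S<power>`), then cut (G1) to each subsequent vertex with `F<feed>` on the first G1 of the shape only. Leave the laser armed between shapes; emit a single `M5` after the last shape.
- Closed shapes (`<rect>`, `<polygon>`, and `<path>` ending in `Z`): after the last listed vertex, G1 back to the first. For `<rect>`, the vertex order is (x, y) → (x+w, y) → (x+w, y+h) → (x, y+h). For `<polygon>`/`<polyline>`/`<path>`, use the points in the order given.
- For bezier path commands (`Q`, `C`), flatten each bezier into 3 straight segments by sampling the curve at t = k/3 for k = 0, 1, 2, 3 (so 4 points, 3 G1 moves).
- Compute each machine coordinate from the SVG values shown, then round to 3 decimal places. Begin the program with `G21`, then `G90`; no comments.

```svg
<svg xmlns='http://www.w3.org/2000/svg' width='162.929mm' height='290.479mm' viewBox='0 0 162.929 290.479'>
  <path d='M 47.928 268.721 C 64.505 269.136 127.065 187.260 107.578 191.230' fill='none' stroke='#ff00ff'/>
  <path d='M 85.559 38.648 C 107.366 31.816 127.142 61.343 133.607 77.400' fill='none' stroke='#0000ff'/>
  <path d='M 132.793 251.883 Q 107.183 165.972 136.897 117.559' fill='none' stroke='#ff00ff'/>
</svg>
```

G21
G90
G0 X47.928 Y21.758
M3 S215
G1 X75.091 Y42.546 F2099
G1 X104.458 Y80.831
G1 X107.578 Y99.249
G0 X85.559 Y251.831
M3 S875
G1 X106.271 Y248.389 F1065
G1 X123.123 Y231.780
G1 X133.607 Y213.079
G0 X132.793 Y38.596
M3 S215
G1 X121.867 Y91.704 F2099
G1 X123.235 Y136.478
G1 X136.897 Y172.920
M5

1 u = 1 mm; y_m = 290.479 − y.

[1] `<path>` cubic bezier, #ff00ff→engrave S215 F2099: (47.928,21.758) → (75.091,42.546) → (104.458,80.831) → (107.578,99.249)

[2] `<path>` cubic bezier, #0000ff→cut S875 F1065: (85.559,251.831) → (106.271,248.389) → (123.123,231.780) → (133.607,213.079)

[3] `<path>` quadratic bezier, #ff00ff→engrave S215 F2099: (132.793,38.596) → (121.867,91.704) → (123.235,136.478) → (136.897,172.920)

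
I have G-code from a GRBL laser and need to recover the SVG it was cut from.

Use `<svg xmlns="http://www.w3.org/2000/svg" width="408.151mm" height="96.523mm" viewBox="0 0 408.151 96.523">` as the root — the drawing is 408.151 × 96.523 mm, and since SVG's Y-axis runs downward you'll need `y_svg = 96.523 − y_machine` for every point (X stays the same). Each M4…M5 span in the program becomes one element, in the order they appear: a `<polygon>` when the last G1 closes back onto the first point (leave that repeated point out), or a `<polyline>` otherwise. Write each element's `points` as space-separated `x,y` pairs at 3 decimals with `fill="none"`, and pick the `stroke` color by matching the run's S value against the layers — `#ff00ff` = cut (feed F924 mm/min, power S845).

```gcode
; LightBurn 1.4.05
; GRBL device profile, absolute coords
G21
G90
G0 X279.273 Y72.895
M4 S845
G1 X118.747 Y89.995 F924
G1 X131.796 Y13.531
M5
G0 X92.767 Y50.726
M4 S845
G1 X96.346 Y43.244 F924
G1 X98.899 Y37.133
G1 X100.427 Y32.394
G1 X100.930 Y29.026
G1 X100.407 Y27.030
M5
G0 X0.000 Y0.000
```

<svg xmlns="http://www.w3.org/2000/svg" width="408.151mm" height="96.523mm" viewBox="0 0 408.151 96.523">
  <polyline points="279.273,23.628 118.747,6.528 131.796,82.992" fill="none" stroke="#ff00ff"/>
  <polyline points="92.767,45.797 96.346,53.279 98.899,59.390 100.427,64.129 100.930,67.497 100.407,69.493" fill="none" stroke="#ff00ff"/>
</svg>

Each laser-on run becomes one SVG element. Flip Y back into SVG space with y_svg = 96.523 − y_machine. Every run uses S845, so all elements get stroke `#ff00ff` (cut).

Run 1: The run is open, so emit a `<polyline>` with points (Y-flipped): 279.273,23.628 118.747,6.528 131.796,82.992.

Run 2: The run is open, so emit a `<polyline>` with points (Y-flipped): 92.767,45.797 96.346,53.279 98.899,59.390 100.427,64.129 100.930,67.497 100.407,69.493.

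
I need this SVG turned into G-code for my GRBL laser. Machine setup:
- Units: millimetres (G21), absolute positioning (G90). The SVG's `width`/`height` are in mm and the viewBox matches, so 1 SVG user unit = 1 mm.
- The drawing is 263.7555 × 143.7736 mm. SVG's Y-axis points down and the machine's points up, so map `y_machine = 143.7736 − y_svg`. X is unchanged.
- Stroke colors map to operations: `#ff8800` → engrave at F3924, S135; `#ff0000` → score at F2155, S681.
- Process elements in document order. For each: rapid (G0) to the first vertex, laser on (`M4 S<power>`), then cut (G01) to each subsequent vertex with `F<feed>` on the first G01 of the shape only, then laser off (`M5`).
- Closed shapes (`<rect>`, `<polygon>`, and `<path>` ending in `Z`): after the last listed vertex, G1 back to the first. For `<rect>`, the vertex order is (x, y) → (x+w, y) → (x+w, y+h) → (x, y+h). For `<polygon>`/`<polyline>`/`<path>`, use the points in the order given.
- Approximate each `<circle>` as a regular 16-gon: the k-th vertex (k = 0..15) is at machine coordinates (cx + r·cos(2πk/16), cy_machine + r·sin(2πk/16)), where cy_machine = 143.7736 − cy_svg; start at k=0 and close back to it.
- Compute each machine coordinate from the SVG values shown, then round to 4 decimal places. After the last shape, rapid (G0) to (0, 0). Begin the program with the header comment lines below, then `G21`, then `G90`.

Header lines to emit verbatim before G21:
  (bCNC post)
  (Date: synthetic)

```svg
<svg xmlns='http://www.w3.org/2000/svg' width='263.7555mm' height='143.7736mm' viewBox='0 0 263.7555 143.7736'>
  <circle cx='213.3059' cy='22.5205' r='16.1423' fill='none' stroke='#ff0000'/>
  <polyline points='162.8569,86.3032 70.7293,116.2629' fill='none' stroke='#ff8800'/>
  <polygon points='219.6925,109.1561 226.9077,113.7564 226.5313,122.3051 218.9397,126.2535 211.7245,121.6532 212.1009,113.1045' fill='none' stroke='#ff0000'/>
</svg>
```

(bCNC post)
(Date: synthetic)
G21
G90
G0 X229.4482 Y121.2531
M4 S681
G01 X228.2194 Y127.4305 F2155
G01 X224.7202 Y132.6674
G01 X219.4833 Y136.1666
G01 X213.3059 Y137.3954
G01 X207.1285 Y136.1666
G01 X201.8916 Y132.6674
G01 X198.3924 Y127.4305
G01 X197.1636 Y121.2531
G01 X198.3924 Y115.0757
G01 X201.8916 Y109.8388
G01 X207.1285 Y106.3396
G01 X213.3059 Y105.1108
G01 X219.4833 Y106.3396
G01 X224.7202 Y109.8388
G01 X228.2194 Y115.0757
G01 X229.4482 Y121.2531
M5
G0 X162.8569 Y57.4704
M4 S135
G01 X70.7293 Y27.5107 F3924
M5
G0 X219.6925 Y34.6175
M4 S681
G01 X226.9077 Y30.0172 F2155
G01 X226.5313 Y21.4685
G01 X218.9397 Y17.5201
G01 X211.7245 Y22.1204
G01 X212.1009 Y30.6691
G01 X219.6925 Y34.6175
M5
G0 X0.0000 Y0.0000

viewBox `0 0 263.7555 143.7736` with mm width/height → 1 unit = 1 mm. Flip: y_m = 143.7736 − y_svg.

**Shape 1** — `<circle>` circle, stroke `#ff0000` → score (S681, F2155). Machine vertices: (229.4482,121.2531) → (228.2194,127.4305) → (224.7202,132.6674) → (219.4833,136.1666) → (213.3059,137.3954) → (207.1285,136.1666) → (201.8916,132.6674) → (198.3924,127.4305) → (197.1636,121.2531) → (198.3924,115.0757) → (201.8916,109.8388) → (207.1285,106.3396) → (213.3059,105.1108) → (219.4833,106.3396) → (224.7202,109.8388) → (228.2194,115.0757) → (229.4482,121.2531). Closed: final G1 returns to the first vertex.

**Shape 2** — `<polyline>` line segment, stroke `#ff8800` → engrave (S135, F3924). Machine vertices: (162.8569,57.4704) → (70.7293,27.5107). Open path.

**Shape 3** — `<polygon>` regular polygon, stroke `#ff0000` → score (S681, F2155). Machine vertices: (219.6925,34.6175) → (226.9077,30.0172) → (226.5313,21.4685) → (218.9397,17.5201) → (211.7245,22.1204) → (212.1009,30.6691) → (219.6925,34.6175). Closed: final G1 returns to the first vertex.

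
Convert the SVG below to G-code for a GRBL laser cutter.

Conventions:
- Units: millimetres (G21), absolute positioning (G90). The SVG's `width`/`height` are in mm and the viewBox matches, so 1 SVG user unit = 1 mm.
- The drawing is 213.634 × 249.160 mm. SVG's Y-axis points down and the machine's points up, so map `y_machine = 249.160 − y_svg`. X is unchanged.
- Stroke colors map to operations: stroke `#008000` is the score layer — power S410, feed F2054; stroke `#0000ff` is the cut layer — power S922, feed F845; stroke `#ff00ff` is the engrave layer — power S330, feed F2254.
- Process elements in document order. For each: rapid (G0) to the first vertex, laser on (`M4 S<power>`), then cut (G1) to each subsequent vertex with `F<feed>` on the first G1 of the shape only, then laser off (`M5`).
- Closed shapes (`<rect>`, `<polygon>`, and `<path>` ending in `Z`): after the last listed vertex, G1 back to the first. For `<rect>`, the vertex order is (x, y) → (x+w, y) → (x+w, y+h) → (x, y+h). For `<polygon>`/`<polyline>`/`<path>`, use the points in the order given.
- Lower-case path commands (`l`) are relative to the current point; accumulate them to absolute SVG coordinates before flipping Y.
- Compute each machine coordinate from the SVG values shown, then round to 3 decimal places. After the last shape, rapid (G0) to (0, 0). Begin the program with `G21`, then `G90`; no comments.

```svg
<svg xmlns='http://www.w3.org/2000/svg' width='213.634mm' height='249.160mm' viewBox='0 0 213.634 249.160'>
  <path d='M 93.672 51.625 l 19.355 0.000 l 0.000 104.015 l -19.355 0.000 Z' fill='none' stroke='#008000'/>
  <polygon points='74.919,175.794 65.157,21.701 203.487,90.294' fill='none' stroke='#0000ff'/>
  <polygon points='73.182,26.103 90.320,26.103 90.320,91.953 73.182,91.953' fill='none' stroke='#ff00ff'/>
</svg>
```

G21
G90
G0 X93.672 Y197.535
M4 S410
G1 X113.027 Y197.535 F2054
G1 X113.027 Y93.520
G1 X93.672 Y93.520
G1 X93.672 Y197.535
M5
G0 X74.919 Y73.366
M4 S922
G1 X65.157 Y227.459 F845
G1 X203.487 Y158.866
G1 X74.919 Y73.366
M5
G0 X73.182 Y223.057
M4 S330
G1 X90.320 Y223.057 F2254
G1 X90.320 Y157.207
G1 X73.182 Y157.207
G1 X73.182 Y223.057
M5
G0 X0.000 Y0.000

Since the viewBox matches the mm dimensions, user units are millimetres directly. The only transform is the Y-flip y_m = 249.160 − y_svg.

Shape 1 is a rectangle drawn with `<path>`. Its stroke #008000 means score at S410, F2054. After flipping Y the toolpath is (93.672,197.535) → (113.027,197.535) → (113.027,93.520) → (93.672,93.520) → (93.672,197.535), returning to the start.

Shape 2 is a regular polygon drawn with `<polygon>`. Its stroke #0000ff means cut at S922, F845. After flipping Y the toolpath is (74.919,73.366) → (65.157,227.459) → (203.487,158.866) → (74.919,73.366), returning to the start.

Shape 3 is a rectangle drawn with `<polygon>`. Its stroke #ff00ff means engrave at S330, F2254. After flipping Y the toolpath is (73.182,223.057) → (90.320,223.057) → (90.320,157.207) → (73.182,157.207) → (73.182,223.057), returning to the start.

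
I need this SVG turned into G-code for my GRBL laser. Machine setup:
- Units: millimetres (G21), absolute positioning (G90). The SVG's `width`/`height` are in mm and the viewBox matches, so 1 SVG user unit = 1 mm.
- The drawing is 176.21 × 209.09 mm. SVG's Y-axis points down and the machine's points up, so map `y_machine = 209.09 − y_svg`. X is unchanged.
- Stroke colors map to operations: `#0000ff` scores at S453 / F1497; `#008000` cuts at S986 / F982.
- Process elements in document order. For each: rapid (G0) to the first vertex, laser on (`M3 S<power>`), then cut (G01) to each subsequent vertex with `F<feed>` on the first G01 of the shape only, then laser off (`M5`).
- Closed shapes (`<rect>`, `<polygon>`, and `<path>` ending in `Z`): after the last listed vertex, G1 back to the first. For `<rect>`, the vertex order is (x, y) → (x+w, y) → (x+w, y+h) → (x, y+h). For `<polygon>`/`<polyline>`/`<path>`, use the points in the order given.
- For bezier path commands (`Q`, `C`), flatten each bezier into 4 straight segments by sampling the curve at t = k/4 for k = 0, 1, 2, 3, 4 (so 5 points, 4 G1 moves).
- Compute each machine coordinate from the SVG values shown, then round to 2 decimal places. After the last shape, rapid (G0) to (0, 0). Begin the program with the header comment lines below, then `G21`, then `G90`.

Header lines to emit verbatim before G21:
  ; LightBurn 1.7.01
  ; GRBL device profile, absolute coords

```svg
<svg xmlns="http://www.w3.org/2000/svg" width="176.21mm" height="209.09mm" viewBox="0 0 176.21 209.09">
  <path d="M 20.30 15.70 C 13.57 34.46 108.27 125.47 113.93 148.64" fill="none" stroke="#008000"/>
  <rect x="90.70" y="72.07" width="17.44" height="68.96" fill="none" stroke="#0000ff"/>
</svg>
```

; LightBurn 1.7.01
; GRBL device profile, absolute coords
G21
G90
G0 X20.30 Y193.39
M3 S986
G01 X31.29 Y167.96 F982
G01 X62.47 Y128.57
G01 X95.97 Y88.36
G01 X113.93 Y60.45
M5
G0 X90.70 Y137.02
M3 S453
G01 X108.14 Y137.02 F1497
G01 X108.14 Y68.06
G01 X90.70 Y68.06
G01 X90.70 Y137.02
M5
G0 X0.00 Y0.00

Since the viewBox matches the mm dimensions, user units are millimetres directly. The only transform is the Y-flip y_m = 209.09 − y_svg.

Shape 1 is a cubic bezier drawn with `<path>`. Its stroke #008000 means cut at S986, F982. After flipping Y the toolpath is (20.30,193.39) → (31.29,167.96) → (62.47,128.57) → (95.97,88.36) → (113.93,60.45).

Shape 2 is a rectangle drawn with `<rect>`. Its stroke #0000ff means score at S453, F1497. After flipping Y the toolpath is (90.70,137.02) → (108.14,137.02) → (108.14,68.06) → (90.70,68.06) → (90.70,137.02), returning to the start.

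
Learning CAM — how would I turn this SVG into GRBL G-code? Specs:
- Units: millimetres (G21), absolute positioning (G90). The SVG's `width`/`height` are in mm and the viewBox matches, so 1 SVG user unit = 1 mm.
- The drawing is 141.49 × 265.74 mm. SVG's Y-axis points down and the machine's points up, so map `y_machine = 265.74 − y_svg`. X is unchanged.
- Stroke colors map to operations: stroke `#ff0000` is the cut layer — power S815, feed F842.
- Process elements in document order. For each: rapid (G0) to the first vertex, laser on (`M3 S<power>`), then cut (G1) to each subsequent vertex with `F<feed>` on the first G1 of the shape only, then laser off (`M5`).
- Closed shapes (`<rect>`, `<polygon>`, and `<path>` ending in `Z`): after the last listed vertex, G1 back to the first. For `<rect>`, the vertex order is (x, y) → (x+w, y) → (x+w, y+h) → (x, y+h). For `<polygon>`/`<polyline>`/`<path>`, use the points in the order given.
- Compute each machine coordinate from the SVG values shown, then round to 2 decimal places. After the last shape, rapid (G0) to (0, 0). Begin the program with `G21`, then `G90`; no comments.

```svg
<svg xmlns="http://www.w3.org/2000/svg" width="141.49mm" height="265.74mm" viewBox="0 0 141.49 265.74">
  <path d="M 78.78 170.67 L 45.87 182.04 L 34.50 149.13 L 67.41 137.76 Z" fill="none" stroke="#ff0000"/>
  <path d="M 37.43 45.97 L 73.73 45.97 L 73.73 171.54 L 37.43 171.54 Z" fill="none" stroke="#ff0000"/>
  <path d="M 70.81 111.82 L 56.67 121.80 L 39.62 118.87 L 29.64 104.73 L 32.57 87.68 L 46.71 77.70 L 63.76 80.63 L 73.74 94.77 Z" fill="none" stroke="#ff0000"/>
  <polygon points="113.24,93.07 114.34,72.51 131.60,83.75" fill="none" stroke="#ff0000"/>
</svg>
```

G21
G90
G0 X78.78 Y95.07
M3 S815
G1 X45.87 Y83.70 F842
G1 X34.50 Y116.61
G1 X67.41 Y127.98
G1 X78.78 Y95.07
M5
G0 X37.43 Y219.77
M3 S815
G1 X73.73 Y219.77 F842
G1 X73.73 Y94.20
G1 X37.43 Y94.20
G1 X37.43 Y219.77
M5
G0 X70.81 Y153.92
M3 S815
G1 X56.67 Y143.94 F842
G1 X39.62 Y146.87
G1 X29.64 Y161.01
G1 X32.57 Y178.06
G1 X46.71 Y188.04
G1 X63.76 Y185.11
G1 X73.74 Y170.97
G1 X70.81 Y153.92
M5
G0 X113.24 Y172.67
M3 S815
G1 X114.34 Y193.23 F842
G1 X131.60 Y181.99
G1 X113.24 Y172.67
M5
G0 X0.00 Y0.00

1 u = 1 mm; y_m = 265.74 − y.

[1] `<path>` regular polygon, #ff0000→cut S815 F842: (78.78,95.07) → (45.87,83.70) → (34.50,116.61) → (67.41,127.98) → (78.78,95.07) (closed)

[2] `<path>` rectangle, #ff0000→cut S815 F842: (37.43,219.77) → (73.73,219.77) → (73.73,94.20) → (37.43,94.20) → (37.43,219.77) (closed)

[3] `<path>` regular polygon, #ff0000→cut S815 F842: (70.81,153.92) → (56.67,143.94) → (39.62,146.87) → (29.64,161.01) → (32.57,178.06) → (46.71,188.04) → (63.76,185.11) → (73.74,170.97) → (70.81,153.92) (closed)

[4] `<polygon>` regular polygon, #ff0000→cut S815 F842: (113.24,172.67) → (114.34,193.23) → (131.60,181.99) → (113.24,172.67) (closed)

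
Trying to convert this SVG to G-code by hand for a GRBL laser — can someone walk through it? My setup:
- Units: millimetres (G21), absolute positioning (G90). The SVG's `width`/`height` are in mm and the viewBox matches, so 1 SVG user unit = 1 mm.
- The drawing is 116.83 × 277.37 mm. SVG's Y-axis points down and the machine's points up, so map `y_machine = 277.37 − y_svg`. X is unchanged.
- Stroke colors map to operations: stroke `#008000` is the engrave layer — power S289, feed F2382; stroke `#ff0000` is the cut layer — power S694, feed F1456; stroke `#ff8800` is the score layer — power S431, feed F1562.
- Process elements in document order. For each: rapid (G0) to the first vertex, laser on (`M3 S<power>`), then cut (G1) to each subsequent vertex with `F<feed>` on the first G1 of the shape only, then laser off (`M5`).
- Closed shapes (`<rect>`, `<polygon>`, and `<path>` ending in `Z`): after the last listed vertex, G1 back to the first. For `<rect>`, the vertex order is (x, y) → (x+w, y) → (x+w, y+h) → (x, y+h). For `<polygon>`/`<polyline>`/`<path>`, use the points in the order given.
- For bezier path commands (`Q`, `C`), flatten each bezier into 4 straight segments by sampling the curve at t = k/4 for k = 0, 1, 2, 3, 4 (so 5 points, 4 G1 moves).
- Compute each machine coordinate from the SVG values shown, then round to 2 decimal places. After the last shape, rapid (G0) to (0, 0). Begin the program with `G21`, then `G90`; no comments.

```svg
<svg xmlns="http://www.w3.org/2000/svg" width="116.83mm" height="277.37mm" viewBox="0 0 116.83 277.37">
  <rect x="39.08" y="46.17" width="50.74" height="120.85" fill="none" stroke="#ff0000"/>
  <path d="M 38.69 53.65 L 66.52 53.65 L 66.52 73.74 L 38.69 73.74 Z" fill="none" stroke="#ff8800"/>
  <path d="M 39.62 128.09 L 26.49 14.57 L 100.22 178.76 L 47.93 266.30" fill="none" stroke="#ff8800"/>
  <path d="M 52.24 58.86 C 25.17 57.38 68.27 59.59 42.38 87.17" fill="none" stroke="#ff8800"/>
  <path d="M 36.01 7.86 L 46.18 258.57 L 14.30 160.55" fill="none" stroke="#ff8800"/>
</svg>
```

G21
G90
G0 X39.08 Y231.20
M3 S694
G1 X89.82 Y231.20 F1456
G1 X89.82 Y110.35
G1 X39.08 Y110.35
G1 X39.08 Y231.20
M5
G0 X38.69 Y223.72
M3 S431
G1 X66.52 Y223.72 F1562
G1 X66.52 Y203.63
G1 X38.69 Y203.63
G1 X38.69 Y223.72
M5
G0 X39.62 Y149.28
M3 S431
G1 X26.49 Y262.80 F1562
G1 X100.22 Y98.61
G1 X47.93 Y11.07
M5
G0 X52.24 Y218.51
M3 S431
G1 X42.92 Y218.59 F1562
G1 X46.87 Y215.25
G1 X51.04 Y206.47
G1 X42.38 Y190.20
M5
G0 X36.01 Y269.51
M3 S431
G1 X46.18 Y18.80 F1562
G1 X14.30 Y116.82
M5
G0 X0.00 Y0.00

Since the viewBox matches the mm dimensions, user units are millimetres directly. The only transform is the Y-flip y_m = 277.37 − y_svg.

Shape 1 is a rectangle drawn with `<rect>`. Its stroke #ff0000 means cut at S694, F1456. After flipping Y the toolpath is (39.08,231.20) → (89.82,231.20) → (89.82,110.35) → (39.08,110.35) → (39.08,231.20), returning to the start.

Shape 2 is a rectangle drawn with `<path>`. Its stroke #ff8800 means score at S431, F1562. After flipping Y the toolpath is (38.69,223.72) → (66.52,223.72) → (66.52,203.63) → (38.69,203.63) → (38.69,223.72), returning to the start.

Shape 3 is a open polyline drawn with `<path>`. Its stroke #ff8800 means score at S431, F1562. After flipping Y the toolpath is (39.62,149.28) → (26.49,262.80) → (100.22,98.61) → (47.93,11.07).

Shape 4 is a cubic bezier drawn with `<path>`. Its stroke #ff8800 means score at S431, F1562. After flipping Y the toolpath is (52.24,218.51) → (42.92,218.59) → (46.87,215.25) → (51.04,206.47) → (42.38,190.20).

Shape 5 is a open polyline drawn with `<path>`. Its stroke #ff8800 means score at S431, F1562. After flipping Y the toolpath is (36.01,269.51) → (46.18,18.80) → (14.30,116.82).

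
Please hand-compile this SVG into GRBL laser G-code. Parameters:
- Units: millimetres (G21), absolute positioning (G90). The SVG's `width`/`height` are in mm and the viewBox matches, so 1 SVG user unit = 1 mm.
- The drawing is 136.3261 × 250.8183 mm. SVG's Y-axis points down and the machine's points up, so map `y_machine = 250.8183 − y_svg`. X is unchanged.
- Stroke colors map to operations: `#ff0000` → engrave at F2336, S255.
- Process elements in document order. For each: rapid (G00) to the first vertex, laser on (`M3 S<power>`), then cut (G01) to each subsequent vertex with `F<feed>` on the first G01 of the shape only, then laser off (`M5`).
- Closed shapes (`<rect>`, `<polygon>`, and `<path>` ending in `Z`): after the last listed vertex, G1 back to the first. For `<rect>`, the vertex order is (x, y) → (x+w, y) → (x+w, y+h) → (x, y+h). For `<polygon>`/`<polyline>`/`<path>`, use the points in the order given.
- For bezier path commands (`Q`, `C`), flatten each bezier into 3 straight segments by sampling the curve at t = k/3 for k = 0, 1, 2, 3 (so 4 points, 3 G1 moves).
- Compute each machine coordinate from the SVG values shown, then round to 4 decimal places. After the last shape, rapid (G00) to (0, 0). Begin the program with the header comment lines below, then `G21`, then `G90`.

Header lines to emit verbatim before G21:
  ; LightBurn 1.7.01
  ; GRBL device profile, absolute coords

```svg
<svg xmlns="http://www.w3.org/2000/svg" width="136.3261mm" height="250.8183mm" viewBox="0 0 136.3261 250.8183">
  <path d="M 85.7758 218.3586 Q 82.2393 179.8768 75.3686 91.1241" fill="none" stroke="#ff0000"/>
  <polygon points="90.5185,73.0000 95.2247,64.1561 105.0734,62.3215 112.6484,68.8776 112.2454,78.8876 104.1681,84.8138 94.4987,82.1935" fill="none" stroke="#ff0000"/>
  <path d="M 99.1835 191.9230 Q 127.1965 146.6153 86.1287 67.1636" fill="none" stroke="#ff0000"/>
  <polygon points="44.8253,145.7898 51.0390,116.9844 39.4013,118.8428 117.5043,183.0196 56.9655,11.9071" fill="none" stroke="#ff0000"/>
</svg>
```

; LightBurn 1.7.01
; GRBL device profile, absolute coords
G21
G90
G00 X85.7758 Y32.4597
M3 S255
G01 X83.0477 Y63.6999 F2336
G01 X79.5786 Y106.1114
G01 X75.3686 Y159.6942
M5
G00 X90.5185 Y177.8183
M3 S255
G01 X95.2247 Y186.6622 F2336
G01 X105.0734 Y188.4968
G01 X112.6484 Y181.9407
G01 X112.2454 Y171.9307
G01 X104.1681 Y166.0045
G01 X94.4987 Y168.6248
G01 X90.5185 Y177.8183
M5
G00 X99.1835 Y58.8953
M3 S255
G01 X110.1832 Y92.8942 F2336
G01 X105.8316 Y134.4807
G01 X86.1287 Y183.6547
M5
G00 X44.8253 Y105.0285
M3 S255
G01 X51.0390 Y133.8339 F2336
G01 X39.4013 Y131.9755
G01 X117.5043 Y67.7987
G01 X56.9655 Y238.9112
G01 X44.8253 Y105.0285
M5
G00 X0.0000 Y0.0000

Since the viewBox matches the mm dimensions, user units are millimetres directly. The only transform is the Y-flip y_m = 250.8183 − y_svg.

Shape 1 is a quadratic bezier drawn with `<path>`. Its stroke #ff0000 means engrave at S255, F2336. After flipping Y the toolpath is (85.7758,32.4597) → (83.0477,63.6999) → (79.5786,106.1114) → (75.3686,159.6942).

Shape 2 is a regular polygon drawn with `<polygon>`. Its stroke #ff0000 means engrave at S255, F2336. After flipping Y the toolpath is (90.5185,177.8183) → (95.2247,186.6622) → (105.0734,188.4968) → (112.6484,181.9407) → (112.2454,171.9307) → (104.1681,166.0045) → (94.4987,168.6248) → (90.5185,177.8183), returning to the start.

Shape 3 is a quadratic bezier drawn with `<path>`. Its stroke #ff0000 means engrave at S255, F2336. After flipping Y the toolpath is (99.1835,58.8953) → (110.1832,92.8942) → (105.8316,134.4807) → (86.1287,183.6547).

Shape 4 is a closed polygon drawn with `<polygon>`. Its stroke #ff0000 means engrave at S255, F2336. After flipping Y the toolpath is (44.8253,105.0285) → (51.0390,133.8339) → (39.4013,131.9755) → (117.5043,67.7987) → (56.9655,238.9112) → (44.8253,105.0285), returning to the start.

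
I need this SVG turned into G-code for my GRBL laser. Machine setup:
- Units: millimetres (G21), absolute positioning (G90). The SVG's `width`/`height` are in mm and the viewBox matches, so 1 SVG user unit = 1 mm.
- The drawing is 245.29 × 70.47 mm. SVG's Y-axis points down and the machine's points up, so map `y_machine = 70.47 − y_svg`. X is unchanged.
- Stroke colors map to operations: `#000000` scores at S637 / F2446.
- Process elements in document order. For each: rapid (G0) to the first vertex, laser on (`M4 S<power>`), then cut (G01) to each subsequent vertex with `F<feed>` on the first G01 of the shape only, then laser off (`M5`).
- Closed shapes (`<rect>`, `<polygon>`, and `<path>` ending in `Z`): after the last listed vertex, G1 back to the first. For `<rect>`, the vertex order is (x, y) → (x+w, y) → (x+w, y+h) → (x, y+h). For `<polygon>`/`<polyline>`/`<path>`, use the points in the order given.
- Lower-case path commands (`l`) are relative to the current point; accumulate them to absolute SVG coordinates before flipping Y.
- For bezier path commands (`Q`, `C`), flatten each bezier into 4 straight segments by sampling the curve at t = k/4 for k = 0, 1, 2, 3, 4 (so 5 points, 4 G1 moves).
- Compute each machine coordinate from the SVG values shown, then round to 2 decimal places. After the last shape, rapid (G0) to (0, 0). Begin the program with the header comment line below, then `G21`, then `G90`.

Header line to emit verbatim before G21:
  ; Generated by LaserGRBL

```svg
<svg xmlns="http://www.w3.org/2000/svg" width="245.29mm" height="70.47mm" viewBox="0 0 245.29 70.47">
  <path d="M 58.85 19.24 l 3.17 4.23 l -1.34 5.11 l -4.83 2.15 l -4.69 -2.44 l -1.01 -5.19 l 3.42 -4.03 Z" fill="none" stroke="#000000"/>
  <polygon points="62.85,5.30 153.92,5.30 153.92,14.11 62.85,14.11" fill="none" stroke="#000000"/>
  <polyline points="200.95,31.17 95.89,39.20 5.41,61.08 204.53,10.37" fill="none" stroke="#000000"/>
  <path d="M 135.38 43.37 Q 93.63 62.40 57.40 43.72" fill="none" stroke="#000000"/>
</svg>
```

; Generated by LaserGRBL
G21
G90
G0 X58.85 Y51.23
M4 S637
G01 X62.02 Y47.00 F2446
G01 X60.68 Y41.89
G01 X55.85 Y39.74
G01 X51.16 Y42.18
G01 X50.15 Y47.37
G01 X53.57 Y51.40
G01 X58.85 Y51.23
M5
G0 X62.85 Y65.17
M4 S637
G01 X153.92 Y65.17 F2446
G01 X153.92 Y56.36
G01 X62.85 Y56.36
G01 X62.85 Y65.17
M5
G0 X200.95 Y39.30
M4 S637
G01 X95.89 Y31.27 F2446
G01 X5.41 Y9.39
G01 X204.53 Y60.10
M5
G0 X135.38 Y27.10
M4 S637
G01 X114.85 Y19.94 F2446
G01 X95.01 Y17.50
G01 X75.86 Y19.77
G01 X57.40 Y26.75
M5
G0 X0.00 Y0.00

viewBox `0 0 245.29 70.47` with mm width/height → 1 unit = 1 mm. Flip: y_m = 70.47 − y_svg.

**Shape 1** — `<path>` regular polygon, stroke `#000000` → score (S637, F2446). Machine vertices: (58.85,51.23) → (62.02,47.00) → (60.68,41.89) → (55.85,39.74) → (51.16,42.18) → (50.15,47.37) → (53.57,51.40) → (58.85,51.23). Closed: final G1 returns to the first vertex.

**Shape 2** — `<polygon>` rectangle, stroke `#000000` → score (S637, F2446). Machine vertices: (62.85,65.17) → (153.92,65.17) → (153.92,56.36) → (62.85,56.36) → (62.85,65.17). Closed: final G1 returns to the first vertex.

**Shape 3** — `<polyline>` open polyline, stroke `#000000` → score (S637, F2446). Machine vertices: (200.95,39.30) → (95.89,31.27) → (5.41,9.39) → (204.53,60.10). Open path.

**Shape 4** — `<path>` quadratic bezier, stroke `#000000` → score (S637, F2446). Control points (SVG): P0=(135.38,43.37), P1=(93.63,62.40), P2=(57.40,43.72); sampled at t=k/4. Machine vertices: (135.38,27.10) → (114.85,19.94) → (95.01,17.50) → (75.86,19.77) → (57.40,26.75). Open path.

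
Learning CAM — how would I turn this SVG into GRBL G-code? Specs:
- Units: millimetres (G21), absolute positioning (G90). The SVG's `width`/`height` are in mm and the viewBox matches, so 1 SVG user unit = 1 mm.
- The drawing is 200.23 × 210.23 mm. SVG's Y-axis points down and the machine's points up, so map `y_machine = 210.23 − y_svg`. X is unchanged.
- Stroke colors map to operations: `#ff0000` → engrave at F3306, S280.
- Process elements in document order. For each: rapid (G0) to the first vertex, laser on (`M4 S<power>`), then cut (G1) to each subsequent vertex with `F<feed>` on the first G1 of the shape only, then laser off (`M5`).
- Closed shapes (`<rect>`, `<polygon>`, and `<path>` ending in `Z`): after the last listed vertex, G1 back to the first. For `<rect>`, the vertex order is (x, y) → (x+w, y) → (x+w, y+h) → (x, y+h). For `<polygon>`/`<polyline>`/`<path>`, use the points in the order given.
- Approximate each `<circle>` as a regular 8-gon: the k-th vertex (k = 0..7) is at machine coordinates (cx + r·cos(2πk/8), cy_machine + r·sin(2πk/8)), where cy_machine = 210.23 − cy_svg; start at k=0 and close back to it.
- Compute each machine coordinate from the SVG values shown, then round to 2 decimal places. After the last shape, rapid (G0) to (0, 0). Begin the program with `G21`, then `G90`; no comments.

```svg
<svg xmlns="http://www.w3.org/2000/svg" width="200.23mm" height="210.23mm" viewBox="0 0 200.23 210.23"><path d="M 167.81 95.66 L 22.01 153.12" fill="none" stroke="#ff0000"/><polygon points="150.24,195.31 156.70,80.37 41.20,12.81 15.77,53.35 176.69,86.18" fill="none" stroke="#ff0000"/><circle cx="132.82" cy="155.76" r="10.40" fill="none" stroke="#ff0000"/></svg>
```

G21
G90
G0 X167.81 Y114.57
M4 S280
G1 X22.01 Y57.11 F3306
M5
G0 X150.24 Y14.92
M4 S280
G1 X156.70 Y129.86 F3306
G1 X41.20 Y197.42
G1 X15.77 Y156.88
G1 X176.69 Y124.05
G1 X150.24 Y14.92
M5
G0 X143.22 Y54.47
M4 S280
G1 X140.17 Y61.82 F3306
G1 X132.82 Y64.87
G1 X125.47 Y61.82
G1 X122.42 Y54.47
G1 X125.47 Y47.12
G1 X132.82 Y44.07
G1 X140.17 Y47.12
G1 X143.22 Y54.47
M5
G0 X0.00 Y0.00

Since the viewBox matches the mm dimensions, user units are millimetres directly. The only transform is the Y-flip y_m = 210.23 − y_svg.

Shape 1 is a line segment drawn with `<path>`. Its stroke #ff0000 means engrave at S280, F3306. After flipping Y the toolpath is (167.81,114.57) → (22.01,57.11).

Shape 2 is a closed polygon drawn with `<polygon>`. Its stroke #ff0000 means engrave at S280, F3306. After flipping Y the toolpath is (150.24,14.92) → (156.70,129.86) → (41.20,197.42) → (15.77,156.88) → (176.69,124.05) → (150.24,14.92), returning to the start.

Shape 3 is a circle drawn with `<circle>`. Its stroke #ff0000 means engrave at S280, F3306. After flipping Y the toolpath is (143.22,54.47) → (140.17,61.82) → (132.82,64.87) → (125.47,61.82) → (122.42,54.47) → (125.47,47.12) → (132.82,44.07) → (140.17,47.12) → (143.22,54.47), returning to the start.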